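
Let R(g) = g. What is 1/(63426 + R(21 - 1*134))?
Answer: 1/63313 ≈ 1.5795e-5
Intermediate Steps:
1/(63426 + R(21 - 1*134)) = 1/(63426 + (21 - 1*134)) = 1/(63426 + (21 - 134)) = 1/(63426 - 113) = 1/63313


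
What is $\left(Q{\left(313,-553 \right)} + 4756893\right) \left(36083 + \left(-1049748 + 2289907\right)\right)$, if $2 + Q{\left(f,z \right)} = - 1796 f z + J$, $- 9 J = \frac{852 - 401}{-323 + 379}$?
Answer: $\frac{33836337519922223}{84} \approx 4.0281 \cdot 10^{14}$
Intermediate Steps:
$J = - \frac{451}{504}$ ($J = - \frac{\left(852 - 401\right) \frac{1}{-323 + 379}}{9} = - \frac{451 \cdot \frac{1}{56}}{9} = \left(- \frac{1}{9}\right) \frac{451}{56} = - \frac{451}{504} \approx -0.89484$)
$Q{\left(f,z \right)} = - \frac{1459}{504} - 1796 f z$ ($Q{\left(f,z \right)} = -2 + \left(- 1796 f z - \frac{451}{504}\right) = -2 - \left(\frac{451}{504} + 1796 f z\right) = - \frac{1459}{504} - 1796 f z$)
$\left(Q{\left(313,-553 \right)} + 4756893\right) \left(36083 + \left(-1049748 + 2289907\right)\right) = \left(\left(- \frac{1459}{504} - 562148 \left(-553\right)\right) + 4756893\right) \left(36083 + \left(-1049748 + 2289907\right)\right) = \left(\left(- \frac{1459}{504} + 310867844\right) + 4756893\right) \left(36083 + 1240159\right) = \left(\frac{156677391917}{504} + 4756893\right) 1276242 = \frac{159074865989}{504} \cdot 1276242 = \frac{33836337519922223}{84}$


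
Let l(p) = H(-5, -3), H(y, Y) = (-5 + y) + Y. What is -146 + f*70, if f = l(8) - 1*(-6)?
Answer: -636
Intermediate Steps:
H(y, Y) = -5 + Y + y
l(p) = -13 (l(p) = -5 - 3 - 5 = -13)
f = -7 (f = -13 - 1*(-6) = -13 + 6 = -7)
-146 + f*70 = -146 - 7*70 = -146 - 490 = -636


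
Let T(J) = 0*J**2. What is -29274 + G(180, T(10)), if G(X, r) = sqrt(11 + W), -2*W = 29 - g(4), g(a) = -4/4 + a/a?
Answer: -29274 + I*sqrt(14)/2 ≈ -29274.0 + 1.8708*I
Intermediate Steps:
g(a) = 0 (g(a) = -4*1/4 + 1 = -1 + 1 = 0)
W = -29/2 (W = -(29 - 1*0)/2 = -(29 + 0)/2 = -1/2*29 = -29/2 ≈ -14.500)
T(J) = 0
G(X, r) = I*sqrt(14)/2 (G(X, r) = sqrt(11 - 29/2) = sqrt(-7/2) = I*sqrt(14)/2)
-29274 + G(180, T(10)) = -29274 + I*sqrt(14)/2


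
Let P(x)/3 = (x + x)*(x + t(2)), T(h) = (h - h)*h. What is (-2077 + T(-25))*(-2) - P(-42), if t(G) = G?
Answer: -5926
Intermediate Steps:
T(h) = 0 (T(h) = 0*h = 0)
P(x) = 6*x*(2 + x) (P(x) = 3*((x + x)*(x + 2)) = 3*((2*x)*(2 + x)) = 3*(2*x*(2 + x)) = 6*x*(2 + x))
(-2077 + T(-25))*(-2) - P(-42) = (-2077 + 0)*(-2) - 6*(-42)*(2 - 42) = -2077*(-2) - 6*(-42)*(-40) = 4154 - 1*10080 = 4154 - 10080 = -5926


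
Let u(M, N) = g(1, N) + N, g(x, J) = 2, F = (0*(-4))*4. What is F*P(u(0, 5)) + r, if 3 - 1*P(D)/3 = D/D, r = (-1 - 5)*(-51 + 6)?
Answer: 270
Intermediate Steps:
F = 0 (F = 0*4 = 0)
u(M, N) = 2 + N
r = 270 (r = -6*(-45) = 270)
P(D) = 6 (P(D) = 9 - 3*D/D = 9 - 3*1 = 9 - 3 = 6)
F*P(u(0, 5)) + r = 0*6 + 270 = 0 + 270 = 270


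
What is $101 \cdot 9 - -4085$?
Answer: $4994$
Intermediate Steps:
$101 \cdot 9 - -4085 = 909 + 4085 = 4994$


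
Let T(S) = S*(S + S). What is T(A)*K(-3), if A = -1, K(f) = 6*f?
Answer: -36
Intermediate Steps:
T(S) = 2*S**2 (T(S) = S*(2*S) = 2*S**2)
T(A)*K(-3) = (2*(-1)**2)*(6*(-3)) = (2*1)*(-18) = 2*(-18) = -36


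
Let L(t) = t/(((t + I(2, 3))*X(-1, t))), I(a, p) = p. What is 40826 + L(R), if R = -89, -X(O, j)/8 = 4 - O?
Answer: 140441351/3440 ≈ 40826.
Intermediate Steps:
X(O, j) = -32 + 8*O (X(O, j) = -8*(4 - O) = -32 + 8*O)
L(t) = t/(-120 - 40*t) (L(t) = t/(((t + 3)*(-32 + 8*(-1)))) = t/(((3 + t)*(-32 - 8))) = t/(((3 + t)*(-40))) = t/(-120 - 40*t))
40826 + L(R) = 40826 - 1*(-89)/(120 + 40*(-89)) = 40826 - 1*(-89)/(120 - 3560) = 40826 - 1*(-89)/(-3440) = 40826 - 1*(-89)*(-1/3440) = 40826 - 89/3440 = 140441351/3440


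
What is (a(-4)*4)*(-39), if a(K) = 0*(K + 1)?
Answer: 0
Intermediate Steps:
a(K) = 0 (a(K) = 0*(1 + K) = 0)
(a(-4)*4)*(-39) = (0*4)*(-39) = 0*(-39) = 0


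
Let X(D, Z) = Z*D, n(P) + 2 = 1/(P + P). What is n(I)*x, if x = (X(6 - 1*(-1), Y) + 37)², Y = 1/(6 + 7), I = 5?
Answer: -2262368/845 ≈ -2677.4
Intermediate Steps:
Y = 1/13 ≈ 0.076923
n(P) = -2 + 1/(2*P) (n(P) = -2 + 1/(P + P) = -2 + 1/(2*P))
X(D, Z) = D*Z
x = 238144/169 (x = ((6 - 1*(-1))*(1/13) + 37)² = ((6 + 1)*(1/13) + 37)² = (7*(1/13) + 37)² = (7/13 + 37)² = (488/13)² = 238144/169 ≈ 1409.1)
n(I)*x = (-2 + (½)/5)*(238144/169) = (-2 + (½)*(⅕))*(238144/169) = (-2 + ⅒)*(238144/169) = -19/10*238144/169 = -2262368/845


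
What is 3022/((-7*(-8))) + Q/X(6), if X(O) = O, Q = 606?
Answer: 4339/28 ≈ 154.96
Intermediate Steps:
3022/((-7*(-8))) + Q/X(6) = 3022/((-7*(-8))) + 606/6 = 3022/56 + 606*(⅙) = 3022*(1/56) + 101 = 1511/28 + 101 = 4339/28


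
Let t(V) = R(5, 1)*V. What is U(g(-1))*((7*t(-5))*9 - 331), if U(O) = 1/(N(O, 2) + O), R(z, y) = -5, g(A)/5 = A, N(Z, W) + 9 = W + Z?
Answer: -1244/17 ≈ -73.177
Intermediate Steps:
N(Z, W) = -9 + W + Z (N(Z, W) = -9 + (W + Z) = -9 + W + Z)
g(A) = 5*A
t(V) = -5*V
U(O) = 1/(-7 + 2*O) (U(O) = 1/((-9 + 2 + O) + O) = 1/((-7 + O) + O) = 1/(-7 + 2*O))
U(g(-1))*((7*t(-5))*9 - 331) = ((7*(-5*(-5)))*9 - 331)/(-7 + 2*(5*(-1))) = ((7*25)*9 - 331)/(-7 + 2*(-5)) = (175*9 - 331)/(-7 - 10) = (1575 - 331)/(-17) = -1/17*1244 = -1244/17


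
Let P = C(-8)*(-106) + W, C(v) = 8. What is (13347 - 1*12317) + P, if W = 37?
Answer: 219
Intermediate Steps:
P = -811 (P = 8*(-106) + 37 = -848 + 37 = -811)
(13347 - 1*12317) + P = (13347 - 1*12317) - 811 = (13347 - 12317) - 811 = 1030 - 811 = 219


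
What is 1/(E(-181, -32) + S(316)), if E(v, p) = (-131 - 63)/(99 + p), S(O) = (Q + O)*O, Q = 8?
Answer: 67/6859534 ≈ 9.7674e-6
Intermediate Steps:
S(O) = O*(8 + O) (S(O) = (8 + O)*O = O*(8 + O))
E(v, p) = -194/(99 + p)
1/(E(-181, -32) + S(316)) = 1/(-194/(99 - 32) + 316*(8 + 316)) = 1/(-194/67 + 316*324) = 1/(-194*1/67 + 102384) = 1/(-194/67 + 102384) = 1/(6859534/67) = 67/6859534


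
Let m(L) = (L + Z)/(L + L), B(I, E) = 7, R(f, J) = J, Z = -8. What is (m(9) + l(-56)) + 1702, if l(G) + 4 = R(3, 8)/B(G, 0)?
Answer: 214099/126 ≈ 1699.2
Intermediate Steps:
l(G) = -20/7 (l(G) = -4 + 8/7 = -20/7)
m(L) = (-8 + L)/(2*L) (m(L) = (L - 8)/(L + L) = (-8 + L)/((2*L)) = (-8 + L)*(1/(2*L)) = (-8 + L)/(2*L))
(m(9) + l(-56)) + 1702 = ((1/2)*(-8 + 9)/9 - 20/7) + 1702 = ((1/2)*(1/9)*1 - 20/7) + 1702 = (1/18 - 20/7) + 1702 = -353/126 + 1702 = 214099/126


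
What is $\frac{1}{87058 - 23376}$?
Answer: $\frac{1}{63682} \approx 1.5703 \cdot 10^{-5}$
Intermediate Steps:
$\frac{1}{87058 - 23376} = \frac{1}{63682}$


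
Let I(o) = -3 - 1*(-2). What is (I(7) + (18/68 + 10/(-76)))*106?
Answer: -29680/323 ≈ -91.889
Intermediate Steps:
I(o) = -1 (I(o) = -3 + 2 = -1)
(I(7) + (18/68 + 10/(-76)))*106 = (-1 + (18/68 + 10/(-76)))*106 = (-1 + (18*(1/68) + 10*(-1/76)))*106 = (-1 + (9/34 - 5/38))*106 = (-1 + 43/323)*106 = -280/323*106 = -29680/323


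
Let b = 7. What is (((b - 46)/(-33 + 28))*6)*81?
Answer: 18954/5 ≈ 3790.8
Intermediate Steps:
(((b - 46)/(-33 + 28))*6)*81 = (((7 - 46)/(-33 + 28))*6)*81 = (-39/(-5)*6)*81 = (-39*(-⅕)*6)*81 = ((39/5)*6)*81 = (234/5)*81 = 18954/5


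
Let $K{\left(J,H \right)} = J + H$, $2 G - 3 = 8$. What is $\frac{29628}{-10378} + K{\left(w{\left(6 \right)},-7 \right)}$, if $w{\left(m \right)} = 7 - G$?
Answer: $- \frac{86707}{10378} \approx -8.3549$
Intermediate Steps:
$G = \frac{11}{2}$ ($G = \frac{3}{2} + \frac{1}{2} \cdot 8 = \frac{3}{2} + 4 = \frac{11}{2} \approx 5.5$)
$w{\left(m \right)} = \frac{3}{2}$ ($w{\left(m \right)} = 7 - \frac{11}{2} = \frac{3}{2}$)
$K{\left(J,H \right)} = H + J$
$\frac{29628}{-10378} + K{\left(w{\left(6 \right)},-7 \right)} = \frac{29628}{-10378} + \left(-7 + \frac{3}{2}\right) = 29628 \left(- \frac{1}{10378}\right) - \frac{11}{2} = - \frac{14814}{5189} - \frac{11}{2} = - \frac{86707}{10378}$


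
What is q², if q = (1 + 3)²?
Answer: 256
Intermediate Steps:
q = 16 (q = 4² = 16)
q² = 16² = 256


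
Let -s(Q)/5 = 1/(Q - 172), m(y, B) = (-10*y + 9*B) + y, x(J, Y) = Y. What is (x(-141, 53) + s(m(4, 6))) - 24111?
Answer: -3704927/154 ≈ -24058.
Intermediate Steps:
m(y, B) = -9*y + 9*B
s(Q) = -5/(-172 + Q) (s(Q) = -5/(Q - 172) = -5/(-172 + Q))
(x(-141, 53) + s(m(4, 6))) - 24111 = (53 - 5/(-172 + (-9*4 + 9*6))) - 24111 = (53 - 5/(-172 + (-36 + 54))) - 24111 = (53 - 5/(-172 + 18)) - 24111 = (53 - 5/(-154)) - 24111 = (53 - 5*(-1/154)) - 24111 = (53 + 5/154) - 24111 = 8167/154 - 24111 = -3704927/154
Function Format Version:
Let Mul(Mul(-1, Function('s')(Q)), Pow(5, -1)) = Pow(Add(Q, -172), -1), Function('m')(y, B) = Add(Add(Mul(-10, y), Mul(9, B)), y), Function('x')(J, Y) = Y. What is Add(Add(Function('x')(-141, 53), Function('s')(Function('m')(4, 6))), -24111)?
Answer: Rational(-3704927, 154) ≈ -24058.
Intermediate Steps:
Function('m')(y, B) = Add(Mul(-9, y), Mul(9, B))
Function('s')(Q) = Mul(-5, Pow(Add(-172, Q), -1)) (Function('s')(Q) = Mul(-5, Pow(Add(Q, -172), -1)) = Mul(-5, Pow(Add(-172, Q), -1)))
Add(Add(Function('x')(-141, 53), Function('s')(Function('m')(4, 6))), -24111) = Add(Add(53, Mul(-5, Pow(Add(-172, Add(Mul(-9, 4), Mul(9, 6))), -1))), -24111) = Add(Add(53, Mul(-5, Pow(Add(-172, Add(-36, 54)), -1))), -24111) = Add(Add(53, Mul(-5, Pow(Add(-172, 18), -1))), -24111) = Add(Add(53, Mul(-5, Pow(-154, -1))), -24111) = Add(Add(53, Mul(-5, Rational(-1, 154))), -24111) = Add(Add(53, Rational(5, 154)), -24111) = Add(Rational(8167, 154), -24111) = Rational(-3704927, 154)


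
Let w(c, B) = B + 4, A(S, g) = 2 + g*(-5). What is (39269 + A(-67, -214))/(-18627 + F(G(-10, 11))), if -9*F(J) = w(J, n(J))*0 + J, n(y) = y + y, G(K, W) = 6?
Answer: -121023/55883 ≈ -2.1656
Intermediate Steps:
n(y) = 2*y
A(S, g) = 2 - 5*g
w(c, B) = 4 + B
F(J) = -J/9 (F(J) = -((4 + 2*J)*0 + J)/9 = -(0 + J)/9 = -J/9)
(39269 + A(-67, -214))/(-18627 + F(G(-10, 11))) = (39269 + (2 - 5*(-214)))/(-18627 - 1/9*6) = (39269 + (2 + 1070))/(-18627 - 2/3) = (39269 + 1072)/(-55883/3) = 40341*(-3/55883) = -121023/55883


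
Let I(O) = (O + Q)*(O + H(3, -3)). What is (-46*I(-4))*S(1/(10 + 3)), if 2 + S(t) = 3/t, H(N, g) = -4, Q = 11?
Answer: 95312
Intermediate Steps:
I(O) = (-4 + O)*(11 + O) (I(O) = (O + 11)*(O - 4) = (11 + O)*(-4 + O) = (-4 + O)*(11 + O))
S(t) = -2 + 3/t
(-46*I(-4))*S(1/(10 + 3)) = (-46*(-44 + (-4)² + 7*(-4)))*(-2 + 3/(1/(10 + 3))) = (-46*(-44 + 16 - 28))*(-2 + 3/(1/13)) = (-46*(-56))*(-2 + 3/(1/13)) = 2576*(-2 + 3*13) = 2576*(-2 + 39) = 2576*37 = 95312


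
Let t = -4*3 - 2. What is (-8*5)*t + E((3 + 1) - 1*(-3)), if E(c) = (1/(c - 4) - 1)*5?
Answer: 1670/3 ≈ 556.67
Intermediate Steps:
E(c) = -5 + 5/(-4 + c) (E(c) = (1/(-4 + c) - 1)*5 = (-1 + 1/(-4 + c))*5 = -5 + 5/(-4 + c))
t = -14 (t = -12 - 2 = -14)
(-8*5)*t + E((3 + 1) - 1*(-3)) = -8*5*(-14) + 5*(5 - ((3 + 1) - 1*(-3)))/(-4 + ((3 + 1) - 1*(-3))) = -40*(-14) + 5*(5 - (4 + 3))/(-4 + (4 + 3)) = 560 + 5*(5 - 1*7)/(-4 + 7) = 560 + 5*(5 - 7)/3 = 560 + 5*(⅓)*(-2) = 560 - 10/3 = 1670/3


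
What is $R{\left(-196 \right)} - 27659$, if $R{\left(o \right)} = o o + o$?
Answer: $10561$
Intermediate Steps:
$R{\left(o \right)} = o + o^{2}$ ($R{\left(o \right)} = o^{2} + o = o + o^{2}$)
$R{\left(-196 \right)} - 27659 = - 196 \left(1 - 196\right) - 27659 = \left(-196\right) \left(-195\right) - 27659 = 38220 - 27659 = 10561$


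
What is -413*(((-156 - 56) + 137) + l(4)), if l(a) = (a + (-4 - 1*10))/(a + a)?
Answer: 125965/4 ≈ 31491.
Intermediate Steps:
l(a) = (-14 + a)/(2*a) (l(a) = (a + (-4 - 10))/((2*a)) = (a - 14)*(1/(2*a)) = (-14 + a)*(1/(2*a)) = (-14 + a)/(2*a))
-413*(((-156 - 56) + 137) + l(4)) = -413*(((-156 - 56) + 137) + (½)*(-14 + 4)/4) = -413*((-212 + 137) + (½)*(¼)*(-10)) = -413*(-75 - 5/4) = -413*(-305/4) = 125965/4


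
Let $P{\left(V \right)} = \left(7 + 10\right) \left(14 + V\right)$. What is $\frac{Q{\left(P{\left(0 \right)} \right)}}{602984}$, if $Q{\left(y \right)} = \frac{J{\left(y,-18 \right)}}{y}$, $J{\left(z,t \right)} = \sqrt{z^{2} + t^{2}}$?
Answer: $\frac{\sqrt{14242}}{71755096} \approx 1.6632 \cdot 10^{-6}$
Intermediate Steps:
$P{\left(V \right)} = 238 + 17 V$ ($P{\left(V \right)} = 17 \left(14 + V\right) = 238 + 17 V$)
$J{\left(z,t \right)} = \sqrt{t^{2} + z^{2}}$
$Q{\left(y \right)} = \frac{\sqrt{324 + y^{2}}}{y}$ ($Q{\left(y \right)} = \frac{\sqrt{\left(-18\right)^{2} + y^{2}}}{y} = \frac{\sqrt{324 + y^{2}}}{y}$)
$\frac{Q{\left(P{\left(0 \right)} \right)}}{602984} = \frac{\frac{1}{238 + 17 \cdot 0} \sqrt{324 + \left(238 + 17 \cdot 0\right)^{2}}}{602984} = \frac{\sqrt{324 + \left(238 + 0\right)^{2}}}{238 + 0} \cdot \frac{1}{602984} = \frac{\sqrt{324 + 238^{2}}}{238} \cdot \frac{1}{602984} = \frac{\sqrt{324 + 56644}}{238} \cdot \frac{1}{602984} = \frac{\sqrt{56968}}{238} \cdot \frac{1}{602984} = \frac{2 \sqrt{14242}}{238} \cdot \frac{1}{602984} = \frac{\sqrt{14242}}{119} \cdot \frac{1}{602984} = \frac{\sqrt{14242}}{71755096}$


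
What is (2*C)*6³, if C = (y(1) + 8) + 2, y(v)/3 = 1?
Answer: 5616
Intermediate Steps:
y(v) = 3 (y(v) = 3*1 = 3)
C = 13 (C = (3 + 8) + 2 = 11 + 2 = 13)
(2*C)*6³ = (2*13)*6³ = 26*216 = 5616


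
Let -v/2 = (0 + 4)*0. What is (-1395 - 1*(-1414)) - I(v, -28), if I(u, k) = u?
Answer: 19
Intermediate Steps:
v = 0 (v = -2*(0 + 4)*0 = -8*0 = -2*0 = 0)
(-1395 - 1*(-1414)) - I(v, -28) = (-1395 - 1*(-1414)) - 1*0 = (-1395 + 1414) + 0 = 19 + 0 = 19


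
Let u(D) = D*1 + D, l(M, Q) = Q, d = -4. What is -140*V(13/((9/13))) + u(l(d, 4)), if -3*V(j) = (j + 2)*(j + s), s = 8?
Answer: 6311324/243 ≈ 25973.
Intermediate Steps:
V(j) = -(2 + j)*(8 + j)/3 (V(j) = -(j + 2)*(j + 8)/3 = -(2 + j)*(8 + j)/3)
u(D) = 2*D (u(D) = D + D = 2*D)
-140*V(13/((9/13))) + u(l(d, 4)) = -140*(-16/3 - 130/(3*(9/13)) - (13/((9/13)))**2/3) + 2*4 = -140*(-16/3 - 130/(3*(9*(1/13))) - (13/((9*(1/13))))**2/3) + 8 = -140*(-16/3 - 130/(3*9/13) - (13/(9/13))**2/3) + 8 = -140*(-16/3 - 130*13/(3*9) - (13*(13/9))**2/3) + 8 = -140*(-16/3 - 10/3*169/9 - (169/9)**2/3) + 8 = -140*(-16/3 - 1690/27 - 1/3*28561/81) + 8 = -140*(-16/3 - 1690/27 - 28561/243) + 8 = -140*(-45067/243) + 8 = 6309380/243 + 8 = 6311324/243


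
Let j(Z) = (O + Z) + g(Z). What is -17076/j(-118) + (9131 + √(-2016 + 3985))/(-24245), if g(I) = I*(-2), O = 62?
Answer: -1385504/14547 - √1969/24245 ≈ -95.245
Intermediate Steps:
g(I) = -2*I
j(Z) = 62 - Z (j(Z) = (62 + Z) - 2*Z = 62 - Z)
-17076/j(-118) + (9131 + √(-2016 + 3985))/(-24245) = -17076/(62 - 1*(-118)) + (9131 + √(-2016 + 3985))/(-24245) = -17076/(62 + 118) + (9131 + √1969)*(-1/24245) = -17076/180 + (-9131/24245 - √1969/24245) = -17076*1/180 + (-9131/24245 - √1969/24245) = -1423/15 + (-9131/24245 - √1969/24245) = -1385504/14547 - √1969/24245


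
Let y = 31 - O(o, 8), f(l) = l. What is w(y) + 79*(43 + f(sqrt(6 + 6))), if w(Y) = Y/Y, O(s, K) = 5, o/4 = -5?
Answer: 3398 + 158*sqrt(3) ≈ 3671.7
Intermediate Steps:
o = -20 (o = 4*(-5) = -20)
y = 26 (y = 31 - 1*5 = 31 - 5 = 26)
w(Y) = 1
w(y) + 79*(43 + f(sqrt(6 + 6))) = 1 + 79*(43 + sqrt(6 + 6)) = 1 + 79*(43 + sqrt(12)) = 1 + 79*(43 + 2*sqrt(3)) = 1 + (3397 + 158*sqrt(3)) = 3398 + 158*sqrt(3)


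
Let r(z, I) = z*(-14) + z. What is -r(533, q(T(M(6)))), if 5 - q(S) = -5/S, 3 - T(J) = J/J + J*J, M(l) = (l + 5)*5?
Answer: 6929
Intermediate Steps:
M(l) = 25 + 5*l (M(l) = (5 + l)*5 = 25 + 5*l)
T(J) = 2 - J² (T(J) = 3 - (J/J + J*J) = 3 - (1 + J²) = 3 + (-1 - J²) = 2 - J²)
q(S) = 5 + 5/S (q(S) = 5 - (-5)/S = 5 + 5/S)
r(z, I) = -13*z (r(z, I) = -14*z + z = -13*z)
-r(533, q(T(M(6)))) = -(-13)*533 = -1*(-6929) = 6929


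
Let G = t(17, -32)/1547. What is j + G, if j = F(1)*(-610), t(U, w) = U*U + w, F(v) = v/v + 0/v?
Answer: -943413/1547 ≈ -609.83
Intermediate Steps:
F(v) = 1 (F(v) = 1 + 0 = 1)
t(U, w) = w + U² (t(U, w) = U² + w = w + U²)
G = 257/1547 (G = (-32 + 17²)/1547 = (-32 + 289)*(1/1547) = 257*(1/1547) = 257/1547 ≈ 0.16613)
j = -610 (j = 1*(-610) = -610)
j + G = -610 + 257/1547 = -943413/1547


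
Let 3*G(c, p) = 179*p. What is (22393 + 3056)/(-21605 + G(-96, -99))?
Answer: -25449/27512 ≈ -0.92501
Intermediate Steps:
G(c, p) = 179*p/3 (G(c, p) = (179*p)/3 = 179*p/3)
(22393 + 3056)/(-21605 + G(-96, -99)) = (22393 + 3056)/(-21605 + (179/3)*(-99)) = 25449/(-21605 - 5907) = 25449/(-27512) = 25449*(-1/27512) = -25449/27512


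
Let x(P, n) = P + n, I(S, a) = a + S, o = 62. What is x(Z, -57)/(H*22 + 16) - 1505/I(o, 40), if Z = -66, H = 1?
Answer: -17434/969 ≈ -17.992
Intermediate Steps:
I(S, a) = S + a
x(Z, -57)/(H*22 + 16) - 1505/I(o, 40) = (-66 - 57)/(1*22 + 16) - 1505/(62 + 40) = -123/(22 + 16) - 1505/102 = -123/38 - 1505*1/102 = -123*1/38 - 1505/102 = -123/38 - 1505/102 = -17434/969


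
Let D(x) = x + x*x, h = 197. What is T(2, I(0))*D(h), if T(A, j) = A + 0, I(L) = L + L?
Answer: 78012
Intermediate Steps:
I(L) = 2*L
T(A, j) = A
D(x) = x + x**2
T(2, I(0))*D(h) = 2*(197*(1 + 197)) = 2*(197*198) = 2*39006 = 78012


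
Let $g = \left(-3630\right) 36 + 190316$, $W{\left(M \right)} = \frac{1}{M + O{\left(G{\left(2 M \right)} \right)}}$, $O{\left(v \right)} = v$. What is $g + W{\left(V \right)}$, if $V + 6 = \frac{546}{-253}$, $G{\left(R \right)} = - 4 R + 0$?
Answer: $\frac{861621181}{14448} \approx 59636.0$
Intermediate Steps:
$G{\left(R \right)} = - 4 R$
$V = - \frac{2064}{253}$ ($V = -6 + \frac{546}{-253} = -6 + 546 \left(- \frac{1}{253}\right) = -6 - \frac{546}{253} = - \frac{2064}{253} \approx -8.1581$)
$W{\left(M \right)} = - \frac{1}{7 M}$ ($W{\left(M \right)} = \frac{1}{M - 4 \cdot 2 M} = \frac{1}{M - 8 M} = \frac{1}{\left(-7\right) M} = - \frac{1}{7 M}$)
$g = 59636$ ($g = -130680 + 190316 = 59636$)
$g + W{\left(V \right)} = 59636 - \frac{1}{7 \left(- \frac{2064}{253}\right)} = 59636 - - \frac{253}{14448} = 59636 + \frac{253}{14448} = \frac{861621181}{14448}$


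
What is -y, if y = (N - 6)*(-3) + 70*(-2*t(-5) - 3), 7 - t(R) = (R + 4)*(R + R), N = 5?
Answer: -213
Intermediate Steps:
t(R) = 7 - 2*R*(4 + R) (t(R) = 7 - (R + 4)*(R + R) = 7 - (4 + R)*2*R = 7 - 2*R*(4 + R))
y = 213 (y = (5 - 6)*(-3) + 70*(-2*(7 - 8*(-5) - 2*(-5)**2) - 3) = -1*(-3) + 70*(-2*(7 + 40 - 2*25) - 3) = 3 + 70*(-2*(7 + 40 - 50) - 3) = 3 + 70*(-2*(-3) - 3) = 3 + 70*(6 - 3) = 3 + 70*3 = 3 + 210 = 213)
-y = -1*213 = -213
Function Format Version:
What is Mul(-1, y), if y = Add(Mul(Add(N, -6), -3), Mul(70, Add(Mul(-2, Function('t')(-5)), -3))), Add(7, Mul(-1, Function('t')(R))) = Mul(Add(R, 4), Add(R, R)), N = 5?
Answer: -213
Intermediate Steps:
Function('t')(R) = Add(7, Mul(-2, R, Add(4, R))) (Function('t')(R) = Add(7, Mul(-1, Mul(Add(R, 4), Add(R, R)))) = Add(7, Mul(-1, Mul(Add(4, R), Mul(2, R)))) = Add(7, Mul(-1, Mul(2, R, Add(4, R)))) = Add(7, Mul(-2, R, Add(4, R))))
y = 213 (y = Add(Mul(Add(5, -6), -3), Mul(70, Add(Mul(-2, Add(7, Mul(-8, -5), Mul(-2, Pow(-5, 2)))), -3))) = Add(Mul(-1, -3), Mul(70, Add(Mul(-2, Add(7, 40, Mul(-2, 25))), -3))) = Add(3, Mul(70, Add(Mul(-2, Add(7, 40, -50)), -3))) = Add(3, Mul(70, Add(Mul(-2, -3), -3))) = Add(3, Mul(70, Add(6, -3))) = Add(3, Mul(70, 3)) = Add(3, 210) = 213)
Mul(-1, y) = Mul(-1, 213) = -213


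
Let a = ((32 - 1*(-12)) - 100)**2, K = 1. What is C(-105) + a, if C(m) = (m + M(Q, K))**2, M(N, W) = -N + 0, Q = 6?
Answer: 15457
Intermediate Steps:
M(N, W) = -N
a = 3136 (a = ((32 + 12) - 100)**2 = (44 - 100)**2 = (-56)**2 = 3136)
C(m) = (-6 + m)**2 (C(m) = (m - 1*6)**2 = (m - 6)**2 = (-6 + m)**2)
C(-105) + a = (-6 - 105)**2 + 3136 = (-111)**2 + 3136 = 12321 + 3136 = 15457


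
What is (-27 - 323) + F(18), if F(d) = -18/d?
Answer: -351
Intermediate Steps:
(-27 - 323) + F(18) = (-27 - 323) - 18/18 = -350 - 18*1/18 = -350 - 1 = -351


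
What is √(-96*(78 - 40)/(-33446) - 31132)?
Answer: 2*I*√2176576262119/16723 ≈ 176.44*I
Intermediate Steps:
√(-96*(78 - 40)/(-33446) - 31132) = √(-96*38*(-1/33446) - 31132) = √(-3648*(-1/33446) - 31132) = √(1824/16723 - 31132) = √(-520618612/16723) = 2*I*√2176576262119/16723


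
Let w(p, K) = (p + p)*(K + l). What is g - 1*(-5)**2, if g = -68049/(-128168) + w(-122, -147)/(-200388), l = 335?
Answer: -155641926023/6420832296 ≈ -24.240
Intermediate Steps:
w(p, K) = 2*p*(335 + K) (w(p, K) = (p + p)*(K + 335) = (2*p)*(335 + K) = 2*p*(335 + K))
g = 4878881377/6420832296 (g = -68049/(-128168) + (2*(-122)*(335 - 147))/(-200388) = -68049*(-1/128168) + (2*(-122)*188)*(-1/200388) = 68049/128168 - 45872*(-1/200388) = 68049/128168 + 11468/50097 = 4878881377/6420832296 ≈ 0.75985)
g - 1*(-5)**2 = 4878881377/6420832296 - 1*(-5)**2 = 4878881377/6420832296 - 1*25 = 4878881377/6420832296 - 25 = -155641926023/6420832296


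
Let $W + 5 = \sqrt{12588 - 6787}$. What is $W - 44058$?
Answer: $-44063 + \sqrt{5801} \approx -43987.0$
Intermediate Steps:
$W = -5 + \sqrt{5801}$ ($W = -5 + \sqrt{12588 - 6787} = -5 + \sqrt{5801} \approx 71.164$)
$W - 44058 = \left(-5 + \sqrt{5801}\right) - 44058 = -44063 + \sqrt{5801}$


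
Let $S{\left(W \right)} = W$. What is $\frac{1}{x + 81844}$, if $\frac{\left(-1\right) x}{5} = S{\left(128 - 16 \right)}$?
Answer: $\frac{1}{81284} \approx 1.2303 \cdot 10^{-5}$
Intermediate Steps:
$x = -560$ ($x = - 5 \left(128 - 16\right) = \left(-5\right) 112 = -560$)
$\frac{1}{x + 81844} = \frac{1}{-560 + 81844} = \frac{1}{81284}$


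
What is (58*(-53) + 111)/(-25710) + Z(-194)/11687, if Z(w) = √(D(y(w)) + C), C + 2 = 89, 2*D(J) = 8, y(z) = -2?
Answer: 2963/25710 + √91/11687 ≈ 0.11606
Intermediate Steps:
D(J) = 4 (D(J) = (½)*8 = 4)
C = 87 (C = -2 + 89 = 87)
Z(w) = √91 (Z(w) = √(4 + 87) = √91)
(58*(-53) + 111)/(-25710) + Z(-194)/11687 = (58*(-53) + 111)/(-25710) + √91/11687 = (-3074 + 111)*(-1/25710) + √91*(1/11687) = -2963*(-1/25710) + √91/11687 = 2963/25710 + √91/11687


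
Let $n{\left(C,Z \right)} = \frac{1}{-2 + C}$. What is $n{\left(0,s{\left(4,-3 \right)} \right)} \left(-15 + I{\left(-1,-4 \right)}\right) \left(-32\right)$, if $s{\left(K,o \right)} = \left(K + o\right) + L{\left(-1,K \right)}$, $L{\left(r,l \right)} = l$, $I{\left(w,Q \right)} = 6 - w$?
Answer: $-128$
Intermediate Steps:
$s{\left(K,o \right)} = o + 2 K$ ($s{\left(K,o \right)} = \left(K + o\right) + K = o + 2 K$)
$n{\left(0,s{\left(4,-3 \right)} \right)} \left(-15 + I{\left(-1,-4 \right)}\right) \left(-32\right) = \frac{-15 + \left(6 - -1\right)}{-2 + 0} \left(-32\right) = \frac{-15 + \left(6 + 1\right)}{-2} \left(-32\right) = - \frac{-15 + 7}{2} \left(-32\right) = \left(- \frac{1}{2}\right) \left(-8\right) \left(-32\right) = 4 \left(-32\right) = -128$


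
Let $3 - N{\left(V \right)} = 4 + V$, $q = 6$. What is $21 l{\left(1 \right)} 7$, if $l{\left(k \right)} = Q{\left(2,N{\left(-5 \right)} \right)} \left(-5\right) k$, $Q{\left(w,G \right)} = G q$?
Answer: $-17640$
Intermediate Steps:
$N{\left(V \right)} = -1 - V$ ($N{\left(V \right)} = 3 - \left(4 + V\right) = -1 - V$)
$Q{\left(w,G \right)} = 6 G$ ($Q{\left(w,G \right)} = G 6 = 6 G$)
$l{\left(k \right)} = - 120 k$ ($l{\left(k \right)} = 6 \left(-1 - -5\right) \left(-5\right) k = 6 \left(-1 + 5\right) \left(-5\right) k = 6 \cdot 4 \left(-5\right) k = 24 \left(-5\right) k = - 120 k$)
$21 l{\left(1 \right)} 7 = 21 \left(\left(-120\right) 1\right) 7 = 21 \left(-120\right) 7 = \left(-2520\right) 7 = -17640$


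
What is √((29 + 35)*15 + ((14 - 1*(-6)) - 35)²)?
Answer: √1185 ≈ 34.424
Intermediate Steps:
√((29 + 35)*15 + ((14 - 1*(-6)) - 35)²) = √(64*15 + ((14 + 6) - 35)²) = √(960 + (20 - 35)²) = √(960 + (-15)²) = √(960 + 225) = √1185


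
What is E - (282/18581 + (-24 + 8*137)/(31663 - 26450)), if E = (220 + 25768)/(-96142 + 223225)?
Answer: -200896099570/12309609239499 ≈ -0.016320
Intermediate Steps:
E = 25988/127083 ≈ 0.20450
E - (282/18581 + (-24 + 8*137)/(31663 - 26450)) = 25988/127083 - (282/18581 + (-24 + 8*137)/(31663 - 26450)) = 25988/127083 - (282*(1/18581) + (-24 + 1096)/5213) = 25988/127083 - (282/18581 + 1072*(1/5213)) = 25988/127083 - (282/18581 + 1072/5213) = 25988/127083 - 1*21388898/96862753 = 25988/127083 - 21388898/96862753 = -200896099570/12309609239499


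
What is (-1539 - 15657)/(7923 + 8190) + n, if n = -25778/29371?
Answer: -306808210/157751641 ≈ -1.9449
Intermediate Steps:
n = -25778/29371 (n = -25778*1/29371 = -25778/29371 ≈ -0.87767)
(-1539 - 15657)/(7923 + 8190) + n = (-1539 - 15657)/(7923 + 8190) - 25778/29371 = -17196/16113 - 25778/29371 = -17196*1/16113 - 25778/29371 = -5732/5371 - 25778/29371 = -306808210/157751641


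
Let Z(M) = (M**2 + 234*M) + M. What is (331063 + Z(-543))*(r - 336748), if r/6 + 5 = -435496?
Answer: -1469883066478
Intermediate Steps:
Z(M) = M**2 + 235*M
r = -2613006 (r = -30 + 6*(-435496) = -30 - 2612976 = -2613006)
(331063 + Z(-543))*(r - 336748) = (331063 - 543*(235 - 543))*(-2613006 - 336748) = (331063 - 543*(-308))*(-2949754) = (331063 + 167244)*(-2949754) = 498307*(-2949754) = -1469883066478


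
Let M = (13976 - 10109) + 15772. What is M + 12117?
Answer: 31756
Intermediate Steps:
M = 19639 (M = 3867 + 15772 = 19639)
M + 12117 = 19639 + 12117 = 31756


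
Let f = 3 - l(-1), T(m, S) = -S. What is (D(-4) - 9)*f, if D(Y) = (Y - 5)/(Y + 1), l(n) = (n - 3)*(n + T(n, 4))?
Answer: 102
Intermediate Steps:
l(n) = (-4 + n)*(-3 + n) (l(n) = (n - 3)*(n - 1*4) = (-3 + n)*(n - 4) = (-3 + n)*(-4 + n) = (-4 + n)*(-3 + n))
f = -17 (f = 3 - (12 + (-1)**2 - 7*(-1)) = 3 - (12 + 1 + 7) = 3 - 1*20 = 3 - 20 = -17)
D(Y) = (-5 + Y)/(1 + Y)
(D(-4) - 9)*f = ((-5 - 4)/(1 - 4) - 9)*(-17) = (-9/(-3) - 9)*(-17) = (-1/3*(-9) - 9)*(-17) = (3 - 9)*(-17) = -6*(-17) = 102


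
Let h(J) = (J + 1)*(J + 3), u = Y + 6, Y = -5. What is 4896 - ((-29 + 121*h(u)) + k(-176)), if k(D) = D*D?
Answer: -27019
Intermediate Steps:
u = 1 (u = -5 + 6 = 1)
k(D) = D²
h(J) = (1 + J)*(3 + J)
4896 - ((-29 + 121*h(u)) + k(-176)) = 4896 - ((-29 + 121*(3 + 1² + 4*1)) + (-176)²) = 4896 - ((-29 + 121*(3 + 1 + 4)) + 30976) = 4896 - ((-29 + 121*8) + 30976) = 4896 - ((-29 + 968) + 30976) = 4896 - (939 + 30976) = 4896 - 1*31915 = 4896 - 31915 = -27019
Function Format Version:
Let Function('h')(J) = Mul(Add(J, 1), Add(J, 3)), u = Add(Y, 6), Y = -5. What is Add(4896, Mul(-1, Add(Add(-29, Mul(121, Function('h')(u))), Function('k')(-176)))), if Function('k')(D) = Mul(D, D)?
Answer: -27019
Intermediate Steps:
u = 1 (u = Add(-5, 6) = 1)
Function('k')(D) = Pow(D, 2)
Function('h')(J) = Mul(Add(1, J), Add(3, J))
Add(4896, Mul(-1, Add(Add(-29, Mul(121, Function('h')(u))), Function('k')(-176)))) = Add(4896, Mul(-1, Add(Add(-29, Mul(121, Add(3, Pow(1, 2), Mul(4, 1)))), Pow(-176, 2)))) = Add(4896, Mul(-1, Add(Add(-29, Mul(121, Add(3, 1, 4))), 30976))) = Add(4896, Mul(-1, Add(Add(-29, Mul(121, 8)), 30976))) = Add(4896, Mul(-1, Add(Add(-29, 968), 30976))) = Add(4896, Mul(-1, Add(939, 30976))) = Add(4896, Mul(-1, 31915)) = Add(4896, -31915) = -27019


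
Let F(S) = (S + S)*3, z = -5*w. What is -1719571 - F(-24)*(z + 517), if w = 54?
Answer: -1684003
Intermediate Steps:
z = -270 (z = -5*54 = -270)
F(S) = 6*S (F(S) = (2*S)*3 = 6*S)
-1719571 - F(-24)*(z + 517) = -1719571 - 6*(-24)*(-270 + 517) = -1719571 - (-144)*247 = -1719571 - 1*(-35568) = -1719571 + 35568 = -1684003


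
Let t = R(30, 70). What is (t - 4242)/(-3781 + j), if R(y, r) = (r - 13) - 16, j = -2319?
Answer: 4201/6100 ≈ 0.68869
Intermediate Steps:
R(y, r) = -29 + r (R(y, r) = (-13 + r) - 16 = -29 + r)
t = 41 (t = -29 + 70 = 41)
(t - 4242)/(-3781 + j) = (41 - 4242)/(-3781 - 2319) = -4201/(-6100) = -4201*(-1/6100) = 4201/6100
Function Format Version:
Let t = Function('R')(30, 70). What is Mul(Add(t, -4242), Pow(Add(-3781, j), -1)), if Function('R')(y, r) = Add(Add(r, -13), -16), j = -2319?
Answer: Rational(4201, 6100) ≈ 0.68869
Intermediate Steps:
Function('R')(y, r) = Add(-29, r) (Function('R')(y, r) = Add(Add(-13, r), -16) = Add(-29, r))
t = 41 (t = Add(-29, 70) = 41)
Mul(Add(t, -4242), Pow(Add(-3781, j), -1)) = Mul(Add(41, -4242), Pow(Add(-3781, -2319), -1)) = Mul(-4201, Pow(-6100, -1)) = Mul(-4201, Rational(-1, 6100)) = Rational(4201, 6100)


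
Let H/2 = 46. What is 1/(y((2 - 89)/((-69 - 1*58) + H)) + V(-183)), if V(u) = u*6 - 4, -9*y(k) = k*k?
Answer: -1225/1350791 ≈ -0.00090688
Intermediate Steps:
H = 92 (H = 2*46 = 92)
y(k) = -k²/9 (y(k) = -k*k/9 = -k²/9)
V(u) = -4 + 6*u (V(u) = 6*u - 4 = -4 + 6*u)
1/(y((2 - 89)/((-69 - 1*58) + H)) + V(-183)) = 1/(-(2 - 89)²/((-69 - 1*58) + 92)²/9 + (-4 + 6*(-183))) = 1/(-7569/((-69 - 58) + 92)²/9 + (-4 - 1098)) = 1/(-7569/(-127 + 92)²/9 - 1102) = 1/(-(-87/(-35))²/9 - 1102) = 1/(-(-87*(-1/35))²/9 - 1102) = 1/(-(87/35)²/9 - 1102) = 1/(-⅑*7569/1225 - 1102) = 1/(-841/1225 - 1102) = 1/(-1350791/1225) = -1225/1350791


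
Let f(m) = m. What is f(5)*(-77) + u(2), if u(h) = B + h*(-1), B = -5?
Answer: -392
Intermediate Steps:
u(h) = -5 - h (u(h) = -5 + h*(-1) = -5 - h)
f(5)*(-77) + u(2) = 5*(-77) + (-5 - 1*2) = -385 + (-5 - 2) = -385 - 7 = -392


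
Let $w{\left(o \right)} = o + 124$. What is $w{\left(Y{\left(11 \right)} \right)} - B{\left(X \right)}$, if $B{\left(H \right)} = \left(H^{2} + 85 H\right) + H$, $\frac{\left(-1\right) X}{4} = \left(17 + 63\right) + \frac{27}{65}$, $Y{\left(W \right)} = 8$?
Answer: $- \frac{319711044}{4225} \approx -75671.0$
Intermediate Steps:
$w{\left(o \right)} = 124 + o$
$X = - \frac{20908}{65}$ ($X = - 4 \left(\left(17 + 63\right) + \frac{27}{65}\right) = - 4 \left(80 + 27 \cdot \frac{1}{65}\right) = - 4 \left(80 + \frac{27}{65}\right) = \left(-4\right) \frac{5227}{65} = - \frac{20908}{65} \approx -321.66$)
$B{\left(H \right)} = H^{2} + 86 H$
$w{\left(Y{\left(11 \right)} \right)} - B{\left(X \right)} = \left(124 + 8\right) - - \frac{20908 \left(86 - \frac{20908}{65}\right)}{65} = 132 - \left(- \frac{20908}{65}\right) \left(- \frac{15318}{65}\right) = 132 - \frac{320268744}{4225} = - \frac{319711044}{4225}$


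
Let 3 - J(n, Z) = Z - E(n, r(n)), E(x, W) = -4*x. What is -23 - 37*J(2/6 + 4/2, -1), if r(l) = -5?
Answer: 523/3 ≈ 174.33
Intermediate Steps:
J(n, Z) = 3 - Z - 4*n (J(n, Z) = 3 - (Z - (-4)*n) = 3 - (Z + 4*n) = 3 + (-Z - 4*n) = 3 - Z - 4*n)
-23 - 37*J(2/6 + 4/2, -1) = -23 - 37*(3 - 1*(-1) - 4*(2/6 + 4/2)) = -23 - 37*(3 + 1 - 4*(2*(⅙) + 4*(½))) = -23 - 37*(3 + 1 - 4*(⅓ + 2)) = -23 - 37*(3 + 1 - 4*7/3) = -23 - 37*(3 + 1 - 28/3) = -23 - 37*(-16/3) = -23 + 592/3 = 523/3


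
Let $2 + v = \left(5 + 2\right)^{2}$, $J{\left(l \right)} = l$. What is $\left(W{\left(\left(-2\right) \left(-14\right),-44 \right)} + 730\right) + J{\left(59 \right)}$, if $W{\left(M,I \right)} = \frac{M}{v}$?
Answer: $\frac{37111}{47} \approx 789.6$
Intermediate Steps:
$v = 47$ ($v = -2 + \left(5 + 2\right)^{2} = -2 + 7^{2} = -2 + 49 = 47$)
$W{\left(M,I \right)} = \frac{M}{47}$
$\left(W{\left(\left(-2\right) \left(-14\right),-44 \right)} + 730\right) + J{\left(59 \right)} = \left(\frac{\left(-2\right) \left(-14\right)}{47} + 730\right) + 59 = \left(\frac{1}{47} \cdot 28 + 730\right) + 59 = \left(\frac{28}{47} + 730\right) + 59 = \frac{34338}{47} + 59 = \frac{37111}{47}$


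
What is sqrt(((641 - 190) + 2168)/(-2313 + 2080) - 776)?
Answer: I*sqrt(42738491)/233 ≈ 28.058*I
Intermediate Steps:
sqrt(((641 - 190) + 2168)/(-2313 + 2080) - 776) = sqrt((451 + 2168)/(-233) - 776) = sqrt(2619*(-1/233) - 776) = sqrt(-2619/233 - 776) = sqrt(-183427/233) = I*sqrt(42738491)/233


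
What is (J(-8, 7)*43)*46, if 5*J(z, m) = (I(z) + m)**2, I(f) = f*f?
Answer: 9971098/5 ≈ 1.9942e+6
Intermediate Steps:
I(f) = f**2
J(z, m) = (m + z**2)**2/5 (J(z, m) = (z**2 + m)**2/5 = (m + z**2)**2/5)
(J(-8, 7)*43)*46 = (((7 + (-8)**2)**2/5)*43)*46 = (((7 + 64)**2/5)*43)*46 = (((1/5)*71**2)*43)*46 = (((1/5)*5041)*43)*46 = ((5041/5)*43)*46 = (216763/5)*46 = 9971098/5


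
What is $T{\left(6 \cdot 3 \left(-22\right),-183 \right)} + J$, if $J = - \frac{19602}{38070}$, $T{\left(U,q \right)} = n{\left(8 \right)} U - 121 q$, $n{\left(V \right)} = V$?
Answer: $\frac{4459004}{235} \approx 18975.0$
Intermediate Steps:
$T{\left(U,q \right)} = - 121 q + 8 U$ ($T{\left(U,q \right)} = 8 U - 121 q = - 121 q + 8 U$)
$J = - \frac{121}{235}$ ($J = \left(-19602\right) \frac{1}{38070} = - \frac{121}{235} \approx -0.51489$)
$T{\left(6 \cdot 3 \left(-22\right),-183 \right)} + J = \left(\left(-121\right) \left(-183\right) + 8 \cdot 6 \cdot 3 \left(-22\right)\right) - \frac{121}{235} = \left(22143 + 8 \cdot 18 \left(-22\right)\right) - \frac{121}{235} = \left(22143 + 8 \left(-396\right)\right) - \frac{121}{235} = \left(22143 - 3168\right) - \frac{121}{235} = 18975 - \frac{121}{235} = \frac{4459004}{235}$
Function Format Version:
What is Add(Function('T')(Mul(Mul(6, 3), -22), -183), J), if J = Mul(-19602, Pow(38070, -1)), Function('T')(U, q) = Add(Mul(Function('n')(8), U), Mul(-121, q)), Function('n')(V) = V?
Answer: Rational(4459004, 235) ≈ 18975.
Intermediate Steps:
Function('T')(U, q) = Add(Mul(-121, q), Mul(8, U)) (Function('T')(U, q) = Add(Mul(8, U), Mul(-121, q)) = Add(Mul(-121, q), Mul(8, U)))
J = Rational(-121, 235) (J = Mul(-19602, Rational(1, 38070)) = Rational(-121, 235) ≈ -0.51489)
Add(Function('T')(Mul(Mul(6, 3), -22), -183), J) = Add(Add(Mul(-121, -183), Mul(8, Mul(Mul(6, 3), -22))), Rational(-121, 235)) = Add(Add(22143, Mul(8, Mul(18, -22))), Rational(-121, 235)) = Add(Add(22143, Mul(8, -396)), Rational(-121, 235)) = Add(Add(22143, -3168), Rational(-121, 235)) = Add(18975, Rational(-121, 235)) = Rational(4459004, 235)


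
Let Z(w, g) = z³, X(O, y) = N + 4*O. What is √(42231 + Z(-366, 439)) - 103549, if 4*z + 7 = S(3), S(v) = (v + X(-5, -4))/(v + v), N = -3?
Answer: -103549 + √218836131/72 ≈ -1.0334e+5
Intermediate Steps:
X(O, y) = -3 + 4*O
S(v) = (-23 + v)/(2*v) (S(v) = (v + (-3 + 4*(-5)))/(v + v) = (v + (-3 - 20))/((2*v)) = (v - 23)*(1/(2*v)) = (-23 + v)*(1/(2*v)) = (-23 + v)/(2*v))
z = -31/12 (z = -7/4 + ((½)*(-23 + 3)/3)/4 = -7/4 + ((½)*(⅓)*(-20))/4 = -7/4 + (¼)*(-10/3) = -7/4 - ⅚ = -31/12 ≈ -2.5833)
Z(w, g) = -29791/1728 (Z(w, g) = (-31/12)³ = -29791/1728)
√(42231 + Z(-366, 439)) - 103549 = √(42231 - 29791/1728) - 103549 = √(72945377/1728) - 103549 = √218836131/72 - 103549 = -103549 + √218836131/72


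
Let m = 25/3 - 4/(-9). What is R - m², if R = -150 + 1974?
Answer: 141503/81 ≈ 1747.0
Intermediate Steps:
m = 79/9 (m = 25*(⅓) - 4*(-⅑) = 25/3 + 4/9 = 79/9 ≈ 8.7778)
R = 1824
R - m² = 1824 - (79/9)² = 1824 - 1*6241/81 = 1824 - 6241/81 = 141503/81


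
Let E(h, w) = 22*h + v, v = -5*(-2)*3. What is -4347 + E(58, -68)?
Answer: -3041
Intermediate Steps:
v = 30 (v = 10*3 = 30)
E(h, w) = 30 + 22*h (E(h, w) = 22*h + 30 = 30 + 22*h)
-4347 + E(58, -68) = -4347 + (30 + 22*58) = -4347 + (30 + 1276) = -4347 + 1306 = -3041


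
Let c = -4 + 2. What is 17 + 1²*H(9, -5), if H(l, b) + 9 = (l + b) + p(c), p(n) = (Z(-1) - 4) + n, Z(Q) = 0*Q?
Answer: 6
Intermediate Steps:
Z(Q) = 0
c = -2
p(n) = -4 + n (p(n) = (0 - 4) + n = -4 + n)
H(l, b) = -15 + b + l (H(l, b) = -9 + ((l + b) + (-4 - 2)) = -9 + ((b + l) - 6) = -9 + (-6 + b + l) = -15 + b + l)
17 + 1²*H(9, -5) = 17 + 1²*(-15 - 5 + 9) = 17 + 1*(-11) = 17 - 11 = 6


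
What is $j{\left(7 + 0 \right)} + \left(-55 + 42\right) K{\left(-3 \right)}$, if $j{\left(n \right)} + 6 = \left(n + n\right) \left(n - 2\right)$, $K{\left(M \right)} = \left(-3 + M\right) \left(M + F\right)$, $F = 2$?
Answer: $-14$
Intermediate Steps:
$K{\left(M \right)} = \left(-3 + M\right) \left(2 + M\right)$ ($K{\left(M \right)} = \left(-3 + M\right) \left(M + 2\right) = \left(-3 + M\right) \left(2 + M\right)$)
$j{\left(n \right)} = -6 + 2 n \left(-2 + n\right)$ ($j{\left(n \right)} = -6 + \left(n + n\right) \left(n - 2\right) = -6 + 2 n \left(-2 + n\right)$)
$j{\left(7 + 0 \right)} + \left(-55 + 42\right) K{\left(-3 \right)} = \left(-6 - 4 \left(7 + 0\right) + 2 \left(7 + 0\right)^{2}\right) + \left(-55 + 42\right) \left(-6 + \left(-3\right)^{2} - -3\right) = \left(-6 - 28 + 2 \cdot 7^{2}\right) - 13 \left(-6 + 9 + 3\right) = \left(-6 - 28 + 2 \cdot 49\right) - 78 = \left(-6 - 28 + 98\right) - 78 = 64 - 78 = -14$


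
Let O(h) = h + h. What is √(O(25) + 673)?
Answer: √723 ≈ 26.889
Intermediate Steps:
O(h) = 2*h
√(O(25) + 673) = √(2*25 + 673) = √(50 + 673) = √723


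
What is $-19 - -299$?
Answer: $280$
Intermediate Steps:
$-19 - -299 = -19 + 299 = 280$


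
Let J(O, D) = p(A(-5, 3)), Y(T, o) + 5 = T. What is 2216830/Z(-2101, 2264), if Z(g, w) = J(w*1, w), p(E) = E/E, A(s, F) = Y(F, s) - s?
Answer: 2216830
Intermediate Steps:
Y(T, o) = -5 + T
A(s, F) = -5 + F - s (A(s, F) = (-5 + F) - s = -5 + F - s)
p(E) = 1
J(O, D) = 1
Z(g, w) = 1
2216830/Z(-2101, 2264) = 2216830/1 = 2216830*1 = 2216830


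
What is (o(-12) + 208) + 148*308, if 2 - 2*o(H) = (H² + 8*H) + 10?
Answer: 45764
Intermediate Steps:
o(H) = -4 - 4*H - H²/2 (o(H) = 1 - ((H² + 8*H) + 10)/2 = 1 - (10 + H² + 8*H)/2 = 1 + (-5 - 4*H - H²/2) = -4 - 4*H - H²/2)
(o(-12) + 208) + 148*308 = ((-4 - 4*(-12) - ½*(-12)²) + 208) + 148*308 = ((-4 + 48 - ½*144) + 208) + 45584 = ((-4 + 48 - 72) + 208) + 45584 = (-28 + 208) + 45584 = 180 + 45584 = 45764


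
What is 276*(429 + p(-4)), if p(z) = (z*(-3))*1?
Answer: 121716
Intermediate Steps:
p(z) = -3*z (p(z) = -3*z*1 = -3*z)
276*(429 + p(-4)) = 276*(429 - 3*(-4)) = 276*(429 + 12) = 276*441 = 121716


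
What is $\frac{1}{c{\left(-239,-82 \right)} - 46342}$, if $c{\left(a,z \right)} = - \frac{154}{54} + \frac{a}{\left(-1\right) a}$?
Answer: $- \frac{27}{1251338} \approx -2.1577 \cdot 10^{-5}$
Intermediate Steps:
$c{\left(a,z \right)} = - \frac{104}{27}$ ($c{\left(a,z \right)} = \left(-154\right) \frac{1}{54} + a \left(- \frac{1}{a}\right) = - \frac{77}{27} - 1 = - \frac{104}{27}$)
$\frac{1}{c{\left(-239,-82 \right)} - 46342} = \frac{1}{- \frac{104}{27} - 46342} = \frac{1}{- \frac{1251338}{27}} = - \frac{27}{1251338}$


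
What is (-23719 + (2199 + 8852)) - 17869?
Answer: -30537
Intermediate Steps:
(-23719 + (2199 + 8852)) - 17869 = (-23719 + 11051) - 17869 = -12668 - 17869 = -30537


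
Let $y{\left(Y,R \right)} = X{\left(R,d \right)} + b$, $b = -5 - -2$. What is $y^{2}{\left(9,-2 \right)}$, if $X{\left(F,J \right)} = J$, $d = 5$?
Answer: $4$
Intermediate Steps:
$b = -3$ ($b = -5 + 2 = -3$)
$y{\left(Y,R \right)} = 2$ ($y{\left(Y,R \right)} = 5 - 3 = 2$)
$y^{2}{\left(9,-2 \right)} = 2^{2} = 4$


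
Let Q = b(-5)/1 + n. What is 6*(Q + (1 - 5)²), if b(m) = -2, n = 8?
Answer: 132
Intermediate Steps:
Q = 6 (Q = -2/1 + 8 = -2*1 + 8 = -2 + 8 = 6)
6*(Q + (1 - 5)²) = 6*(6 + (1 - 5)²) = 6*(6 + (-4)²) = 6*(6 + 16) = 6*22 = 132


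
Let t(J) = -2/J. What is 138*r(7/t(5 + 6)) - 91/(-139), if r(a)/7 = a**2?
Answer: 398055455/278 ≈ 1.4319e+6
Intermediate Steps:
r(a) = 7*a**2
138*r(7/t(5 + 6)) - 91/(-139) = 138*(7*(7/((-2/(5 + 6))))**2) - 91/(-139) = 138*(7*(7/((-2/11)))**2) - 91*(-1/139) = 138*(7*(7/((-2*1/11)))**2) + 91/139 = 138*(7*(7/(-2/11))**2) + 91/139 = 138*(7*(7*(-11/2))**2) + 91/139 = 138*(7*(-77/2)**2) + 91/139 = 138*(7*(5929/4)) + 91/139 = 138*(41503/4) + 91/139 = 2863707/2 + 91/139 = 398055455/278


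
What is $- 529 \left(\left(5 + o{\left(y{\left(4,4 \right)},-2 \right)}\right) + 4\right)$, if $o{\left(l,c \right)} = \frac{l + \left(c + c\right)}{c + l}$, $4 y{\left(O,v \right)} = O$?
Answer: $-6348$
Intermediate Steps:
$y{\left(O,v \right)} = \frac{O}{4}$
$o{\left(l,c \right)} = \frac{l + 2 c}{c + l}$
$- 529 \left(\left(5 + o{\left(y{\left(4,4 \right)},-2 \right)}\right) + 4\right) = - 529 \left(\left(5 + \frac{\frac{1}{4} \cdot 4 + 2 \left(-2\right)}{-2 + \frac{1}{4} \cdot 4}\right) + 4\right) = - 529 \left(\left(5 + \frac{1 - 4}{-2 + 1}\right) + 4\right) = - 529 \left(\left(5 + \frac{1}{-1} \left(-3\right)\right) + 4\right) = - 529 \left(\left(5 - -3\right) + 4\right) = - 529 \left(\left(5 + 3\right) + 4\right) = - 529 \left(8 + 4\right) = \left(-529\right) 12 = -6348$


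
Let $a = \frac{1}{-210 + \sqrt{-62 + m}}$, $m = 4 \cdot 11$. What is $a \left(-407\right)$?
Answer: $\frac{14245}{7353} + \frac{407 i \sqrt{2}}{14706} \approx 1.9373 + 0.039139 i$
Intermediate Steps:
$m = 44$
$a = \frac{1}{-210 + 3 i \sqrt{2}}$ ($a = \frac{1}{-210 + \sqrt{-62 + 44}} = \frac{1}{-210 + \sqrt{-18}} = \frac{1}{-210 + 3 i \sqrt{2}} \approx -0.00476 - 9.617 \cdot 10^{-5} i$)
$a \left(-407\right) = \left(- \frac{35}{7353} - \frac{i \sqrt{2}}{14706}\right) \left(-407\right) = \frac{14245}{7353} + \frac{407 i \sqrt{2}}{14706}$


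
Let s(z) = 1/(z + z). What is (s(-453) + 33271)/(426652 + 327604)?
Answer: 30143525/683355936 ≈ 0.044111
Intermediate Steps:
s(z) = 1/(2*z)
(s(-453) + 33271)/(426652 + 327604) = ((1/2)/(-453) + 33271)/(426652 + 327604) = ((1/2)*(-1/453) + 33271)/754256 = (-1/906 + 33271)*(1/754256) = (30143525/906)*(1/754256) = 30143525/683355936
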